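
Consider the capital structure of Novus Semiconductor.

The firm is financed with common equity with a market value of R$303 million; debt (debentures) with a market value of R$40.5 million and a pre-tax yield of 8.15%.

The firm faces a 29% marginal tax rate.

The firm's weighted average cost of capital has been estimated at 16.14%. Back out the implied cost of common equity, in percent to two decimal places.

17.52%

Total capital V = 303 + 40.5 = 343.5.
Equity weight = 303/343.5 = 0.8821.
Debentures weight = 40.5/343.5 = 0.1179.
Debt contribution = 0.1179 × 8.15% × (1 − 29%) = 0.6823%.
Required equity contribution = 16.14% − 0.6823% = 15.4577%.
Re = 15.4577% / 0.8821 = 17.5239%.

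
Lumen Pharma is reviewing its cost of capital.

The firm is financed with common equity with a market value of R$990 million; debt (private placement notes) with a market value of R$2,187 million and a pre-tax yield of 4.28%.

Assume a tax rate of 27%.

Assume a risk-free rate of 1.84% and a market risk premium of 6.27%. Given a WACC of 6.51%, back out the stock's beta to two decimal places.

Total capital V = 990 + 2187 = 3177.
Equity weight = 990/3177 = 0.3116.
Private placement notes weight = 2187/3177 = 0.6884.
Debt contribution = 0.6884 × 4.28% × (1 − 27%) = 2.1508%.
Required equity contribution = 6.51% − 2.1508% = 4.3592%  ⇒  Re = 13.9891%.
CAPM: 13.9891% = 1.84% + β × 6.27%  ⇒  β = 1.9377.

1.94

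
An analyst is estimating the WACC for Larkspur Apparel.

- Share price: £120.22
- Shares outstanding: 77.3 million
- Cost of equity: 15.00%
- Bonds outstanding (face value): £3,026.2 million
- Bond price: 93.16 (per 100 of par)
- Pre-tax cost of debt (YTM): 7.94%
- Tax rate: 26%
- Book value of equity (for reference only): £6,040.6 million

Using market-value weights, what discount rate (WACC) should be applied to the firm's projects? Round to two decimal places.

12.88%

Market value of equity E = 120.22 × 77.3m = 9293.006m. Market value of debt D = 3026.2m × 93.16/100 = 2819.20792m.
Total capital V = 9293.006 + 2819.20792 = 12112.21392.
Equity: weight = 9293.006/12112.21392 = 0.7672; cost = 15%.
Bonds outstanding: weight = 2819.20792/12112.21392 = 0.2328; after-tax cost = 7.94% × (1 − 26%) = 5.8756%.
WACC = 0.7672 × 15.0000% + 0.2328 × 5.8756% = 12.8762%.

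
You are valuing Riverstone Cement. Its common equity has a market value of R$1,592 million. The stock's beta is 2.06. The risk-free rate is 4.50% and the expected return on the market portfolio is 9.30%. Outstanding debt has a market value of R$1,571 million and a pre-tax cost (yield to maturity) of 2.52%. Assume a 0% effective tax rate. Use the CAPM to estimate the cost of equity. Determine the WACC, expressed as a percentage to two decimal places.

Market risk premium = 9.3% − 4.5% = 4.8%.
Cost of equity via CAPM: Re = 4.5% + 2.06 × 4.8% = 14.3880%.
Total capital V = 1592 + 1571 = 3163.
Equity: weight = 1592/3163 = 0.5033; cost = 14.388%.
Debt: weight = 1571/3163 = 0.4967; after-tax cost = 2.52% × (1 − 0%) = 2.5200%.
WACC = 0.5033 × 14.3880% + 0.4967 × 2.5200% = 8.4934%.

8.49%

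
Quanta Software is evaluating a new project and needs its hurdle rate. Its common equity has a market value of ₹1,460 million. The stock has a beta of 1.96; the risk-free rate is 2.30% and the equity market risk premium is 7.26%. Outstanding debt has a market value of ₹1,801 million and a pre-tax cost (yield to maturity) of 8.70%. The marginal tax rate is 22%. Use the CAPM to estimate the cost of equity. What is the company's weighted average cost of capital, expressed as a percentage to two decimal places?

11.15%

Cost of equity via CAPM: Re = 2.3% + 1.96 × 7.26% = 16.5296%.
Total capital V = 1460 + 1801 = 3261.
Equity: weight = 1460/3261 = 0.4477; cost = 16.5296%.
Debt: weight = 1801/3261 = 0.5523; after-tax cost = 8.7% × (1 − 22%) = 6.7860%.
WACC = 0.4477 × 16.5296% + 0.5523 × 6.7860% = 11.1484%.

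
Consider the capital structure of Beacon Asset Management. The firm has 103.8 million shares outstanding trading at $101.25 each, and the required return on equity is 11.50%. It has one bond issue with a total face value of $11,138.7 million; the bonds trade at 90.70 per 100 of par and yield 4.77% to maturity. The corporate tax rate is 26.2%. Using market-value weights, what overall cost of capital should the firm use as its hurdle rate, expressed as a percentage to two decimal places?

Market value of equity E = 101.25 × 103.8m = 10509.75m. Market value of debt D = 11138.7m × 90.7/100 = 10102.8009m.
Total capital V = 10509.75 + 10102.8009 = 20612.5509.
Equity: weight = 10509.75/20612.5509 = 0.5099; cost = 11.5%.
Bonds outstanding: weight = 10102.8009/20612.5509 = 0.4901; after-tax cost = 4.77% × (1 − 26.2%) = 3.5203%.
WACC = 0.5099 × 11.5000% + 0.4901 × 3.5203% = 7.5889%.

7.59%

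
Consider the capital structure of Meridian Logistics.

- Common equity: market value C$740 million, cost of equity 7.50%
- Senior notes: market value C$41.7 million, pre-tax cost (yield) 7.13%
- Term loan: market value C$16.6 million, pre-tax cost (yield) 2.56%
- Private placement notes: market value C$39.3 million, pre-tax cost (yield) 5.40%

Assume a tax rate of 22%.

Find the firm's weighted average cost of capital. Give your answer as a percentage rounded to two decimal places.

Total capital V = 740 + 41.7 + 16.6 + 39.3 = 837.6.
Equity: weight = 740/837.6 = 0.8835; cost = 7.5%.
Senior notes: weight = 41.7/837.6 = 0.0498; after-tax cost = 7.13% × (1 − 22%) = 5.5614%.
Term loan: weight = 16.6/837.6 = 0.0198; after-tax cost = 2.56% × (1 − 22%) = 1.9968%.
Private placement notes: weight = 39.3/837.6 = 0.0469; after-tax cost = 5.4% × (1 − 22%) = 4.2120%.
WACC = 0.8835 × 7.5000% + 0.0498 × 5.5614% + 0.0198 × 1.9968% + 0.0469 × 4.2120% = 7.1401%.

7.14%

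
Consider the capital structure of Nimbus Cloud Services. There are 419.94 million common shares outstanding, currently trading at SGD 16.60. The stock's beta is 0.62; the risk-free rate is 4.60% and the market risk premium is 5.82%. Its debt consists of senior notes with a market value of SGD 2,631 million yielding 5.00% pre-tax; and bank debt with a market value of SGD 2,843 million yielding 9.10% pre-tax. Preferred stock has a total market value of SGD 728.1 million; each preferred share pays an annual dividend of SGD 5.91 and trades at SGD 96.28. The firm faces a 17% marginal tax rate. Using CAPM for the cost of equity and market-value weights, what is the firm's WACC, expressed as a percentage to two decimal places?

7.14%

Cost of equity via CAPM: Re = 4.6% + 0.62 × 5.82% = 8.2084%.
Cost of preferred: Rp = 5.91 / 96.28 = 6.1383%.
Market value of equity E = 16.6 × 419.94m = 6971.004m.
Total capital V = 6971.004 + 728.1 + 2631 + 2843 = 13173.104.
Equity: weight = 6971.004/13173.104 = 0.5292; cost = 8.2084%.
Preferred: weight = 728.1/13173.104 = 0.0553; cost = 6.1383%.
Senior notes: weight = 2631/13173.104 = 0.1997; after-tax cost = 5% × (1 − 17%) = 4.1500%.
Bank debt: weight = 2843/13173.104 = 0.2158; after-tax cost = 9.1% × (1 − 17%) = 7.5530%.
WACC = 0.5292 × 8.2084% + 0.0553 × 6.1383% + 0.1997 × 4.1500% + 0.2158 × 7.5530% = 7.1420%.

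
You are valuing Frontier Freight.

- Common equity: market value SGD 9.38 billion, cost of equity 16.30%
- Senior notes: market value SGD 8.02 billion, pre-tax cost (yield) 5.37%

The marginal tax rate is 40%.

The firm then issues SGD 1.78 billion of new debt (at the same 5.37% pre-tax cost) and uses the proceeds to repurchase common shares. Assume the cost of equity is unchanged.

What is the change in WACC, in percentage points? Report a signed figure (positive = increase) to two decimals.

Current WACC:
Total capital V = 9.38 + 8.02 = 17.4.
Equity: weight = 9.38/17.4 = 0.5391; cost = 16.3%.
Senior notes: weight = 8.02/17.4 = 0.4609; after-tax cost = 5.37% × (1 − 40%) = 3.2220%.
WACC = 0.5391 × 16.3000% + 0.4609 × 3.2220% = 10.2721%.
After the change:
Total capital V = 7.6 + 9.8 = 17.4.
Equity: weight = 7.6/17.4 = 0.4368; cost = 16.3%.
Senior notes: weight = 9.8/17.4 = 0.5632; after-tax cost = 5.37% × (1 − 40%) = 3.2220%.
WACC = 0.4368 × 16.3000% + 0.5632 × 3.2220% = 8.9342%.
Change in WACC = 8.9342% − 10.2721% = -1.3379 pp.

-1.34 pp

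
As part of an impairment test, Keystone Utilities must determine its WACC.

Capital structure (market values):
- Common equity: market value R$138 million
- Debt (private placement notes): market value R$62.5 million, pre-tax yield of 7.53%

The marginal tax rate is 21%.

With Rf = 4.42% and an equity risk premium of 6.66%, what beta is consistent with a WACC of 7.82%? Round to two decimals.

0.64

Total capital V = 138 + 62.5 = 200.5.
Equity weight = 138/200.5 = 0.6883.
Private placement notes weight = 62.5/200.5 = 0.3117.
Debt contribution = 0.3117 × 7.53% × (1 − 21%) = 1.8543%.
Required equity contribution = 7.82% − 1.8543% = 5.9657%  ⇒  Re = 8.6675%.
CAPM: 8.6675% = 4.42% + β × 6.66%  ⇒  β = 0.6378.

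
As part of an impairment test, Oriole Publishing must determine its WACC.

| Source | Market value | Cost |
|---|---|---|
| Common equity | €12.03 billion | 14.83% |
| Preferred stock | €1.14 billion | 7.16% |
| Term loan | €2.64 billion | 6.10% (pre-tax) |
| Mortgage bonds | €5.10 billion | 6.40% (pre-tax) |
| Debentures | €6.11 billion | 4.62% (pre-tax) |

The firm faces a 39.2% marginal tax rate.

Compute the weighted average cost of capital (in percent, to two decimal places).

Total capital V = 12.03 + 1.14 + 2.64 + 5.1 + 6.11 = 27.02.
Equity: weight = 12.03/27.02 = 0.4452; cost = 14.83%.
Preferred: weight = 1.14/27.02 = 0.0422; cost = 7.16%.
Term loan: weight = 2.64/27.02 = 0.0977; after-tax cost = 6.1% × (1 − 39.2%) = 3.7088%.
Mortgage bonds: weight = 5.1/27.02 = 0.1887; after-tax cost = 6.4% × (1 − 39.2%) = 3.8912%.
Debentures: weight = 6.11/27.02 = 0.2261; after-tax cost = 4.62% × (1 − 39.2%) = 2.8090%.
WACC = 0.4452 × 14.8300% + 0.0422 × 7.1600% + 0.0977 × 3.7088% + 0.1887 × 3.8912% + 0.2261 × 2.8090% = 8.6368%.

8.64%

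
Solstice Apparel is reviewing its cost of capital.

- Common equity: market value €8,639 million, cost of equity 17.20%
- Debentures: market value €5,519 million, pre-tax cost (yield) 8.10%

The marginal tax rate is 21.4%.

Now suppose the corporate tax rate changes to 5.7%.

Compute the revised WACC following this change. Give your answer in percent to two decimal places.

13.47%

After the change:
Total capital V = 8639 + 5519 = 14158.
Equity: weight = 8639/14158 = 0.6102; cost = 17.2%.
Debentures: weight = 5519/14158 = 0.3898; after-tax cost = 8.1% × (1 − 5.7%) = 7.6383%.
WACC = 0.6102 × 17.2000% + 0.3898 × 7.6383% = 13.4727%.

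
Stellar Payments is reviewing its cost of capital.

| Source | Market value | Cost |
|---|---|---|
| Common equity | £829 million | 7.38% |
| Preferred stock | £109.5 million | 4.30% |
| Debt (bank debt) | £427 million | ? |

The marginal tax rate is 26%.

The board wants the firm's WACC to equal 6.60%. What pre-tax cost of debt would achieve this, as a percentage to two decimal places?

7.67%

Total capital V = 829 + 109.5 + 427 = 1365.5.
Equity weight = 829/1365.5 = 0.6071.
Preferred weight = 109.5/1365.5 = 0.0802.
Bank debt weight = 427/1365.5 = 0.3127.
Equity contribution = 0.6071 × 7.38% = 4.4804%.
Preferred contribution = 0.0802 × 4.3% = 0.3448%.
Remaining for debt = 6.6% − 4.8252% = 1.7748%.
Rd × (1 − 26%) × 0.3127 = 1.7748%  ⇒  Rd = 7.6696%.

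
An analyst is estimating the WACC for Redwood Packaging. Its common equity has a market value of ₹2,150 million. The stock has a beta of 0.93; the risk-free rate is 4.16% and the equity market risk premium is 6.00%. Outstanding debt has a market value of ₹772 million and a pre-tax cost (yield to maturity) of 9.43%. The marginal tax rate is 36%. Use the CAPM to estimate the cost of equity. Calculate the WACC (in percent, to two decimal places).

Cost of equity via CAPM: Re = 4.16% + 0.93 × 6.0% = 9.7400%.
Total capital V = 2150 + 772 = 2922.
Equity: weight = 2150/2922 = 0.7358; cost = 9.74%.
Debt: weight = 772/2922 = 0.2642; after-tax cost = 9.43% × (1 − 36%) = 6.0352%.
WACC = 0.7358 × 9.7400% + 0.2642 × 6.0352% = 8.7612%.

8.76%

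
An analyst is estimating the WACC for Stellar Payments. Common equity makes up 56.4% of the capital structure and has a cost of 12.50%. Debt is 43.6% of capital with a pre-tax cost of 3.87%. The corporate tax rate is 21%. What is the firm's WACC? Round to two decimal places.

8.38%

After-tax cost of debt = 3.87% × (1 − 21%) = 3.0573%.
WACC = 0.564 × 12.5000% + 0.436 × 3.0573% = 8.3830%.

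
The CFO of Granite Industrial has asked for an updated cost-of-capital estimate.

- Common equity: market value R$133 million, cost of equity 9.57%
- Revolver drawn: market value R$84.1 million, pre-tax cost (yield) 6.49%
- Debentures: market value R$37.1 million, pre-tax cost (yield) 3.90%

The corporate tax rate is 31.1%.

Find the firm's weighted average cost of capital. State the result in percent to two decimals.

Total capital V = 133 + 84.1 + 37.1 = 254.2.
Equity: weight = 133/254.2 = 0.5232; cost = 9.57%.
Revolver drawn: weight = 84.1/254.2 = 0.3308; after-tax cost = 6.49% × (1 − 31.1%) = 4.4716%.
Debentures: weight = 37.1/254.2 = 0.1459; after-tax cost = 3.9% × (1 − 31.1%) = 2.6871%.
WACC = 0.5232 × 9.5700% + 0.3308 × 4.4716% + 0.1459 × 2.6871% = 6.8787%.

6.88%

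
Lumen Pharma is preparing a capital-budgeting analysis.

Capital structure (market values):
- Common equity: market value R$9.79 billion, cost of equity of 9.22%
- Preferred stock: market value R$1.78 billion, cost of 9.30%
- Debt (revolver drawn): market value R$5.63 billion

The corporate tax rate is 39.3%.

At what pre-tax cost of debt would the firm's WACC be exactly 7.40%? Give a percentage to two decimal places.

Total capital V = 9.79 + 1.78 + 5.63 = 17.2.
Equity weight = 9.79/17.2 = 0.5692.
Preferred weight = 1.78/17.2 = 0.1035.
Revolver drawn weight = 5.63/17.2 = 0.3273.
Equity contribution = 0.5692 × 9.22% = 5.2479%.
Preferred contribution = 0.1035 × 9.3% = 0.9624%.
Remaining for debt = 7.4% − 6.2103% = 1.1897%.
Rd × (1 − 39.3%) × 0.3273 = 1.1897%  ⇒  Rd = 5.9876%.

5.99%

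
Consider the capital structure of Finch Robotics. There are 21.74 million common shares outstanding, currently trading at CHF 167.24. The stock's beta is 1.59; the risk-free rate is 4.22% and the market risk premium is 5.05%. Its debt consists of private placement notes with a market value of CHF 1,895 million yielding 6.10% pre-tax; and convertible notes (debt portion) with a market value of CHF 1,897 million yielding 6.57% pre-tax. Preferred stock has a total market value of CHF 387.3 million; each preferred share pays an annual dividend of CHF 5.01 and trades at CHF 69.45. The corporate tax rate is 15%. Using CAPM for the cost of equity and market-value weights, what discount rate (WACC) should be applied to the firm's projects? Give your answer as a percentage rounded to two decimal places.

8.67%

Cost of equity via CAPM: Re = 4.22% + 1.59 × 5.05% = 12.2495%.
Cost of preferred: Rp = 5.01 / 69.45 = 7.2138%.
Market value of equity E = 167.24 × 21.74m = 3635.7976m.
Total capital V = 3635.7976 + 387.3 + 1895 + 1897 = 7815.0976.
Equity: weight = 3635.7976/7815.0976 = 0.4652; cost = 12.2495%.
Preferred: weight = 387.3/7815.0976 = 0.0496; cost = 7.2138%.
Private placement notes: weight = 1895/7815.0976 = 0.2425; after-tax cost = 6.1% × (1 − 15%) = 5.1850%.
Convertible notes (debt portion): weight = 1897/7815.0976 = 0.2427; after-tax cost = 6.57% × (1 − 15%) = 5.5845%.
WACC = 0.4652 × 12.2495% + 0.0496 × 7.2138% + 0.2425 × 5.1850% + 0.2427 × 5.5845% = 8.6691%.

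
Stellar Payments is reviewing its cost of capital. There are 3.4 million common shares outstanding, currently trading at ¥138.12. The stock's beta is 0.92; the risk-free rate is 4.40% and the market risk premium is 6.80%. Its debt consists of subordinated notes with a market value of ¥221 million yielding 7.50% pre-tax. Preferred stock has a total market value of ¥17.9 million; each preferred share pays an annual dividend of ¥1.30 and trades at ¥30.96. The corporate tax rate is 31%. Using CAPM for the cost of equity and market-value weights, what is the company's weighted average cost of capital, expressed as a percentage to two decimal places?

8.78%

Cost of equity via CAPM: Re = 4.4% + 0.92 × 6.8% = 10.6560%.
Cost of preferred: Rp = 1.3 / 30.96 = 4.1990%.
Market value of equity E = 138.12 × 3.4m = 469.608m.
Total capital V = 469.608 + 17.9 + 221 = 708.508.
Equity: weight = 469.608/708.508 = 0.6628; cost = 10.656%.
Preferred: weight = 17.9/708.508 = 0.0253; cost = 4.199%.
Subordinated notes: weight = 221/708.508 = 0.3119; after-tax cost = 7.5% × (1 − 31%) = 5.1750%.
WACC = 0.6628 × 10.6560% + 0.0253 × 4.1990% + 0.3119 × 5.1750% = 8.7832%.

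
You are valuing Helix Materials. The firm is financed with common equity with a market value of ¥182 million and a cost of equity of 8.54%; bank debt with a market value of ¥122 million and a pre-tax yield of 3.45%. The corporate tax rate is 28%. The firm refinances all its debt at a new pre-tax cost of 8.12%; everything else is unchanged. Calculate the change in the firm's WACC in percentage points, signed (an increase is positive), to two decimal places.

+1.35 pp

Current WACC:
Total capital V = 182 + 122 = 304.
Equity: weight = 182/304 = 0.5987; cost = 8.54%.
Bank debt: weight = 122/304 = 0.4013; after-tax cost = 3.45% × (1 − 28%) = 2.4840%.
WACC = 0.5987 × 8.5400% + 0.4013 × 2.4840% = 6.1096%.
After the change:
Total capital V = 182 + 122 = 304.
Equity: weight = 182/304 = 0.5987; cost = 8.54%.
Bank debt: weight = 122/304 = 0.4013; after-tax cost = 8.12% × (1 − 28%) = 5.8464%.
WACC = 0.5987 × 8.5400% + 0.4013 × 5.8464% = 7.4590%.
Change in WACC = 7.4590% − 6.1096% = 1.3494 pp.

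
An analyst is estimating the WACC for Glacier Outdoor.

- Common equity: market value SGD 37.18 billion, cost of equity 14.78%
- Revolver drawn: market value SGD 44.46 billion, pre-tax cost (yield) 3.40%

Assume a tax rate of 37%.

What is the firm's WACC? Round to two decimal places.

Total capital V = 37.18 + 44.46 = 81.64.
Equity: weight = 37.18/81.64 = 0.4554; cost = 14.78%.
Revolver drawn: weight = 44.46/81.64 = 0.5446; after-tax cost = 3.4% × (1 − 37%) = 2.1420%.
WACC = 0.4554 × 14.7800% + 0.5446 × 2.1420% = 7.8975%.

7.90%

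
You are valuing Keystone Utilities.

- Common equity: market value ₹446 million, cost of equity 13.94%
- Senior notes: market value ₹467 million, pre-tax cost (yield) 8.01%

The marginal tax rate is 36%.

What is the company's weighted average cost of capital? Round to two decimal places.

9.43%

Total capital V = 446 + 467 = 913.
Equity: weight = 446/913 = 0.4885; cost = 13.94%.
Senior notes: weight = 467/913 = 0.5115; after-tax cost = 8.01% × (1 − 36%) = 5.1264%.
WACC = 0.4885 × 13.9400% + 0.5115 × 5.1264% = 9.4318%.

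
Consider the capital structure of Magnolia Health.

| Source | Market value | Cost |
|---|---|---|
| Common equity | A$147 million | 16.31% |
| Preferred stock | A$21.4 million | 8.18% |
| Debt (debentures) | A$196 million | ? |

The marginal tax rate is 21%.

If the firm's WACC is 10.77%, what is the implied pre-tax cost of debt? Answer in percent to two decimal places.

8.73%

Total capital V = 147 + 21.4 + 196 = 364.4.
Equity weight = 147/364.4 = 0.4034.
Preferred weight = 21.4/364.4 = 0.0587.
Debentures weight = 196/364.4 = 0.5379.
Equity contribution = 0.4034 × 16.31% = 6.5795%.
Preferred contribution = 0.0587 × 8.18% = 0.4804%.
Remaining for debt = 10.77% − 7.0599% = 3.7101%.
Rd × (1 − 21%) × 0.5379 = 3.7101%  ⇒  Rd = 8.7314%.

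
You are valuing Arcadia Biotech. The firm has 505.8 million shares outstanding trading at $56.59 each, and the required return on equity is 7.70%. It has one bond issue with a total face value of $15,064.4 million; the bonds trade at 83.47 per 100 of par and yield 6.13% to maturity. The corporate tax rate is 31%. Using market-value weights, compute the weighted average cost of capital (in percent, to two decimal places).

Market value of equity E = 56.59 × 505.8m = 28623.222m. Market value of debt D = 15064.4m × 83.47/100 = 12574.25468m.
Total capital V = 28623.222 + 12574.25468 = 41197.47668.
Equity: weight = 28623.222/41197.47668 = 0.6948; cost = 7.7%.
Bonds outstanding: weight = 12574.25468/41197.47668 = 0.3052; after-tax cost = 6.13% × (1 − 31%) = 4.2297%.
WACC = 0.6948 × 7.7000% + 0.3052 × 4.2297% = 6.6408%.

6.64%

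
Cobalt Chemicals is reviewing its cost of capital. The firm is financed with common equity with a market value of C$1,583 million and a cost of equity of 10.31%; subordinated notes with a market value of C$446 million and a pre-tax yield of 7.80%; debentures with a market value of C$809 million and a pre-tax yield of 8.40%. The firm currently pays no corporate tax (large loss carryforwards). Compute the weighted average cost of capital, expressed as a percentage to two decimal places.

9.37%

Total capital V = 1583 + 446 + 809 = 2838.
Equity: weight = 1583/2838 = 0.5578; cost = 10.31%.
Subordinated notes: weight = 446/2838 = 0.1572; after-tax cost = 7.8% × (1 − 0%) = 7.8000%.
Debentures: weight = 809/2838 = 0.2851; after-tax cost = 8.4% × (1 − 0%) = 8.4000%.
WACC = 0.5578 × 10.3100% + 0.1572 × 7.8000% + 0.2851 × 8.4000% = 9.3711%.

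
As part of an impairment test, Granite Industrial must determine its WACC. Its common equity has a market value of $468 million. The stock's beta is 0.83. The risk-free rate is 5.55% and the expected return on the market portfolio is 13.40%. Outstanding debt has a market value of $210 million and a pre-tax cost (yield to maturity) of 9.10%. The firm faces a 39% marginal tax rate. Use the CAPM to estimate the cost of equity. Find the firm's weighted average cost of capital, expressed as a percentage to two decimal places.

Market risk premium = 13.4% − 5.55% = 7.85%.
Cost of equity via CAPM: Re = 5.55% + 0.83 × 7.85% = 12.0655%.
Total capital V = 468 + 210 = 678.
Equity: weight = 468/678 = 0.6903; cost = 12.0655%.
Debt: weight = 210/678 = 0.3097; after-tax cost = 9.1% × (1 − 39%) = 5.5510%.
WACC = 0.6903 × 12.0655% + 0.3097 × 5.5510% = 10.0477%.

10.05%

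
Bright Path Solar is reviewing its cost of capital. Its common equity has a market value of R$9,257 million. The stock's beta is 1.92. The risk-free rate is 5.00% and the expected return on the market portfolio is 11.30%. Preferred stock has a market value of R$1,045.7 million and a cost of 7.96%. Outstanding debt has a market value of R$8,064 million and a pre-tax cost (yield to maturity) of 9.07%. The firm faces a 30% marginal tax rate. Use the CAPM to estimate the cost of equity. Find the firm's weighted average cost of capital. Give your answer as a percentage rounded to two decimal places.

11.86%

Market risk premium = 11.3% − 5.0% = 6.3%.
Cost of equity via CAPM: Re = 5.0% + 1.92 × 6.3% = 17.0960%.
Total capital V = 9257 + 1045.7 + 8064 = 18366.7.
Equity: weight = 9257/18366.7 = 0.5040; cost = 17.096%.
Preferred: weight = 1045.7/18366.7 = 0.0569; cost = 7.96%.
Debt: weight = 8064/18366.7 = 0.4391; after-tax cost = 9.07% × (1 − 30%) = 6.3490%.
WACC = 0.5040 × 17.0960% + 0.0569 × 7.9600% + 0.4391 × 6.3490% = 11.8573%.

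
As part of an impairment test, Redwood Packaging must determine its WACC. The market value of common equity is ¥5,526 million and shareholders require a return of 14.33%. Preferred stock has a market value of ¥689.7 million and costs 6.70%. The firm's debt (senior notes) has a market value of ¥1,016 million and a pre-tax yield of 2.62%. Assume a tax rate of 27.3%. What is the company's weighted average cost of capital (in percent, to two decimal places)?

11.86%

Total capital V = 5526 + 689.7 + 1016 = 7231.7.
Equity: weight = 5526/7231.7 = 0.7641; cost = 14.33%.
Preferred: weight = 689.7/7231.7 = 0.0954; cost = 6.7%.
Senior notes: weight = 1016/7231.7 = 0.1405; after-tax cost = 2.62% × (1 − 27.3%) = 1.9047%.
WACC = 0.7641 × 14.3300% + 0.0954 × 6.7000% + 0.1405 × 1.9047% = 11.8567%.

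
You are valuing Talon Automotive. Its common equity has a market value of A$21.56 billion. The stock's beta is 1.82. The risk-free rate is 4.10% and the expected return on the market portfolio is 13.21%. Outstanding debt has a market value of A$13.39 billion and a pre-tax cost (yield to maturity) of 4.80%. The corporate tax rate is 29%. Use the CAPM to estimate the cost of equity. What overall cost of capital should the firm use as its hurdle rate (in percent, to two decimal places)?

Market risk premium = 13.21% − 4.1% = 9.11%.
Cost of equity via CAPM: Re = 4.1% + 1.82 × 9.11% = 20.6802%.
Total capital V = 21.56 + 13.39 = 34.95.
Equity: weight = 21.56/34.95 = 0.6169; cost = 20.6802%.
Debt: weight = 13.39/34.95 = 0.3831; after-tax cost = 4.8% × (1 − 29%) = 3.4080%.
WACC = 0.6169 × 20.6802% + 0.3831 × 3.4080% = 14.0629%.

14.06%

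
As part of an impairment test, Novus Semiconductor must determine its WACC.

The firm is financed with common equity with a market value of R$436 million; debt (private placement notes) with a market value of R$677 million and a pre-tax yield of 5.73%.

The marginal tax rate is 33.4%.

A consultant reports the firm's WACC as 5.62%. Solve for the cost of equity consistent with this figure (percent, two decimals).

8.42%

Total capital V = 436 + 677 = 1113.
Equity weight = 436/1113 = 0.3917.
Private placement notes weight = 677/1113 = 0.6083.
Debt contribution = 0.6083 × 5.73% × (1 − 33.4%) = 2.3213%.
Required equity contribution = 5.62% − 2.3213% = 3.2987%.
Re = 3.2987% / 0.3917 = 8.4209%.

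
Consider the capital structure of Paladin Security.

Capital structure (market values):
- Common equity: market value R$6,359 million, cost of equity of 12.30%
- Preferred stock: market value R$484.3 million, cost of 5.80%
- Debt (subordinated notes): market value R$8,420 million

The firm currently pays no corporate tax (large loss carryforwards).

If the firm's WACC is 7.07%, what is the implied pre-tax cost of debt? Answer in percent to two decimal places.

Total capital V = 6359 + 484.3 + 8420 = 15263.3.
Equity weight = 6359/15263.3 = 0.4166.
Preferred weight = 484.3/15263.3 = 0.0317.
Subordinated notes weight = 8420/15263.3 = 0.5517.
Equity contribution = 0.4166 × 12.3% = 5.1244%.
Preferred contribution = 0.0317 × 5.8% = 0.1840%.
Remaining for debt = 7.07% − 5.3085% = 1.7615%.
Rd × (1 − 0%) × 0.5517 = 1.7615%  ⇒  Rd = 3.1932%.

3.19%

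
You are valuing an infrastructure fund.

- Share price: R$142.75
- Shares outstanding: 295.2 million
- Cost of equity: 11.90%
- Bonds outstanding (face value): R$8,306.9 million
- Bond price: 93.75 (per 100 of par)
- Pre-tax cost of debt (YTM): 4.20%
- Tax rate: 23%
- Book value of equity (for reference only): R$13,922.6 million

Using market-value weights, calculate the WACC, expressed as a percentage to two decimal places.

Market value of equity E = 142.75 × 295.2m = 42139.8m. Market value of debt D = 8306.9m × 93.75/100 = 7787.71875m.
Total capital V = 42139.8 + 7787.71875 = 49927.51875.
Equity: weight = 42139.8/49927.51875 = 0.8440; cost = 11.9%.
Bonds outstanding: weight = 7787.71875/49927.51875 = 0.1560; after-tax cost = 4.2% × (1 − 23%) = 3.2340%.
WACC = 0.8440 × 11.9000% + 0.1560 × 3.2340% = 10.5483%.

10.55%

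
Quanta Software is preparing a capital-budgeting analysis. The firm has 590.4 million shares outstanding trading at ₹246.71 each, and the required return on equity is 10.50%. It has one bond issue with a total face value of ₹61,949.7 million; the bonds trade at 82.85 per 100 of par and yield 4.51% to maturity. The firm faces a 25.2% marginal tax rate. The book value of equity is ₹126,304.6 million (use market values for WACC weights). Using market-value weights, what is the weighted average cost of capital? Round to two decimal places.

Market value of equity E = 246.71 × 590.4m = 145657.584m. Market value of debt D = 61949.7m × 82.85/100 = 51325.32645m.
Total capital V = 145657.584 + 51325.32645 = 196982.91045.
Equity: weight = 145657.584/196982.91045 = 0.7394; cost = 10.5%.
Bonds outstanding: weight = 51325.32645/196982.91045 = 0.2606; after-tax cost = 4.51% × (1 − 25.2%) = 3.3735%.
WACC = 0.7394 × 10.5000% + 0.2606 × 3.3735% = 8.6431%.

8.64%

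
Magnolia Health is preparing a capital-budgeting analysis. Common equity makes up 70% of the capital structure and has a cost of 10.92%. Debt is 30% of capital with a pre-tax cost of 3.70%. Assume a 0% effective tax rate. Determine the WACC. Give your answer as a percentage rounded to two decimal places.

8.75%

After-tax cost of debt = 3.7% × (1 − 0%) = 3.7000%.
WACC = 0.700 × 10.9200% + 0.300 × 3.7000% = 8.7540%.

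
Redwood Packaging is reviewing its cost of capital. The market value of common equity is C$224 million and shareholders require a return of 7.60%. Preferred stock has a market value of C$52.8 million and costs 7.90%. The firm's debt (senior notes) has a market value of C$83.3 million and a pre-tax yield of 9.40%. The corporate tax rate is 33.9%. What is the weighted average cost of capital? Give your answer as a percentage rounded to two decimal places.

7.32%

Total capital V = 224 + 52.8 + 83.3 = 360.1.
Equity: weight = 224/360.1 = 0.6220; cost = 7.6%.
Preferred: weight = 52.8/360.1 = 0.1466; cost = 7.9%.
Senior notes: weight = 83.3/360.1 = 0.2313; after-tax cost = 9.4% × (1 − 33.9%) = 6.2134%.
WACC = 0.6220 × 7.6000% + 0.1466 × 7.9000% + 0.2313 × 6.2134% = 7.3232%.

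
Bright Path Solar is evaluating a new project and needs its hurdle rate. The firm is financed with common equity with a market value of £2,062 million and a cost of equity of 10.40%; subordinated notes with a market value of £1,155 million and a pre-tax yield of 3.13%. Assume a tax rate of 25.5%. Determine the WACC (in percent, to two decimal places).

7.50%

Total capital V = 2062 + 1155 = 3217.
Equity: weight = 2062/3217 = 0.6410; cost = 10.4%.
Subordinated notes: weight = 1155/3217 = 0.3590; after-tax cost = 3.13% × (1 − 25.5%) = 2.3318%.
WACC = 0.6410 × 10.4000% + 0.3590 × 2.3318% = 7.5033%.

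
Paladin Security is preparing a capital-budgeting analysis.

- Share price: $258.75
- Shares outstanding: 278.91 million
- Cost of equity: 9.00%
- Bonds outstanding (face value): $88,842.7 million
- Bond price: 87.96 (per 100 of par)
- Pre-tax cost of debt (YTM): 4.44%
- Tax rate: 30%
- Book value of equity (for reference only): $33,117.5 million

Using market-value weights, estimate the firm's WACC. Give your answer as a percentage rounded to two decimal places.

Market value of equity E = 258.75 × 278.91m = 72167.9625m. Market value of debt D = 88842.7m × 87.96/100 = 78146.03892m.
Total capital V = 72167.9625 + 78146.03892 = 150314.00142.
Equity: weight = 72167.9625/150314.00142 = 0.4801; cost = 9%.
Bonds outstanding: weight = 78146.03892/150314.00142 = 0.5199; after-tax cost = 4.44% × (1 − 30%) = 3.1080%.
WACC = 0.4801 × 9.0000% + 0.5199 × 3.1080% = 5.9368%.

5.94%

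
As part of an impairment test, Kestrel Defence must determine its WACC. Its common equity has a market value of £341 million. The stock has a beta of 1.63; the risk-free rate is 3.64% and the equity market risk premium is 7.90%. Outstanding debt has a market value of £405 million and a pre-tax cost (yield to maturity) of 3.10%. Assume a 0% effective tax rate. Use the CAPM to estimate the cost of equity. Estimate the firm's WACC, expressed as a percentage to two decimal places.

Cost of equity via CAPM: Re = 3.64% + 1.63 × 7.9% = 16.5170%.
Total capital V = 341 + 405 = 746.
Equity: weight = 341/746 = 0.4571; cost = 16.517%.
Debt: weight = 405/746 = 0.5429; after-tax cost = 3.1% × (1 − 0%) = 3.1000%.
WACC = 0.4571 × 16.5170% + 0.5429 × 3.1000% = 9.2330%.

9.23%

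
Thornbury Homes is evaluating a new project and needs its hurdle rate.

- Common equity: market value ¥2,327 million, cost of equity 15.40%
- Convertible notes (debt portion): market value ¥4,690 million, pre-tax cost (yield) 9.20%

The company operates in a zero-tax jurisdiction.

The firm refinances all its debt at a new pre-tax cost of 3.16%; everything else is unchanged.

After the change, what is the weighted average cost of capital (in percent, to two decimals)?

After the change:
Total capital V = 2327 + 4690 = 7017.
Equity: weight = 2327/7017 = 0.3316; cost = 15.4%.
Convertible notes (debt portion): weight = 4690/7017 = 0.6684; after-tax cost = 3.16% × (1 − 0%) = 3.1600%.
WACC = 0.3316 × 15.4000% + 0.6684 × 3.1600% = 7.2191%.

7.22%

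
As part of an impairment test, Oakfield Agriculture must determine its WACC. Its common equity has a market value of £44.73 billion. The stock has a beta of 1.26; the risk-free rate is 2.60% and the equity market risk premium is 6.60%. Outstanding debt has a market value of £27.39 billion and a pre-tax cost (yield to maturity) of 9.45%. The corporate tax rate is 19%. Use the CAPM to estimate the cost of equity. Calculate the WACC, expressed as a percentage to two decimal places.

9.68%

Cost of equity via CAPM: Re = 2.6% + 1.26 × 6.6% = 10.9160%.
Total capital V = 44.73 + 27.39 = 72.12.
Equity: weight = 44.73/72.12 = 0.6202; cost = 10.916%.
Debt: weight = 27.39/72.12 = 0.3798; after-tax cost = 9.45% × (1 − 19%) = 7.6545%.
WACC = 0.6202 × 10.9160% + 0.3798 × 7.6545% = 9.6773%.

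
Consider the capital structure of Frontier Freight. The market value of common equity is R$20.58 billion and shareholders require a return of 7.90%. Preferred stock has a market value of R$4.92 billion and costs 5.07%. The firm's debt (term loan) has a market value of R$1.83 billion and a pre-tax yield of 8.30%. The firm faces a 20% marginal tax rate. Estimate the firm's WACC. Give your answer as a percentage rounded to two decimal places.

Total capital V = 20.58 + 4.92 + 1.83 = 27.33.
Equity: weight = 20.58/27.33 = 0.7530; cost = 7.9%.
Preferred: weight = 4.92/27.33 = 0.1800; cost = 5.07%.
Term loan: weight = 1.83/27.33 = 0.0670; after-tax cost = 8.3% × (1 − 20%) = 6.6400%.
WACC = 0.7530 × 7.9000% + 0.1800 × 5.0700% + 0.0670 × 6.6400% = 7.3062%.

7.31%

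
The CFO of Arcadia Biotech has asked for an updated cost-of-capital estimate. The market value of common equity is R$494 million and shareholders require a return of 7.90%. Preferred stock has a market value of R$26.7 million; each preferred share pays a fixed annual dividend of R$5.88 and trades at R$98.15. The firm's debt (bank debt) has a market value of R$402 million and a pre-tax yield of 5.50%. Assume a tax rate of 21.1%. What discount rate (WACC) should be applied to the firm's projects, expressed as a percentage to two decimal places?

Cost of preferred: Rp = 5.88 / 98.15 = 5.9908%.
Total capital V = 494 + 26.7 + 402 = 922.7.
Equity: weight = 494/922.7 = 0.5354; cost = 7.9%.
Preferred: weight = 26.7/922.7 = 0.0289; cost = 5.9908%.
Bank debt: weight = 402/922.7 = 0.4357; after-tax cost = 5.5% × (1 − 21.1%) = 4.3395%.
WACC = 0.5354 × 7.9000% + 0.0289 × 5.9908% + 0.4357 × 4.3395% = 6.2935%.

6.29%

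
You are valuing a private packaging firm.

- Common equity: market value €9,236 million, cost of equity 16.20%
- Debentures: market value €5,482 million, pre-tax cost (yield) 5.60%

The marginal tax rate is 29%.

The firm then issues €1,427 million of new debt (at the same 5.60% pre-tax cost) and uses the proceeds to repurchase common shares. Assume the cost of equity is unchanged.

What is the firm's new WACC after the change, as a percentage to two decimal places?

After the change:
Total capital V = 7809 + 6909 = 14718.
Equity: weight = 7809/14718 = 0.5306; cost = 16.2%.
Debentures: weight = 6909/14718 = 0.4694; after-tax cost = 5.6% × (1 − 29%) = 3.9760%.
WACC = 0.5306 × 16.2000% + 0.4694 × 3.9760% = 10.4617%.

10.46%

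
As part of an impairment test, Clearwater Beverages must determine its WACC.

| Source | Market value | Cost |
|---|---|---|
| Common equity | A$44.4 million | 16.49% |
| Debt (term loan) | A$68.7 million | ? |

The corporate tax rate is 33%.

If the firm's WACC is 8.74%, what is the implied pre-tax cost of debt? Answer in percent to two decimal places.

Total capital V = 44.4 + 68.7 = 113.1.
Equity weight = 44.4/113.1 = 0.3926.
Term loan weight = 68.7/113.1 = 0.6074.
Equity contribution = 0.3926 × 16.49% = 6.4735%.
Remaining for debt = 8.74% − 6.4735% = 2.2665%.
Rd × (1 − 33%) × 0.6074 = 2.2665%  ⇒  Rd = 5.5691%.

5.57%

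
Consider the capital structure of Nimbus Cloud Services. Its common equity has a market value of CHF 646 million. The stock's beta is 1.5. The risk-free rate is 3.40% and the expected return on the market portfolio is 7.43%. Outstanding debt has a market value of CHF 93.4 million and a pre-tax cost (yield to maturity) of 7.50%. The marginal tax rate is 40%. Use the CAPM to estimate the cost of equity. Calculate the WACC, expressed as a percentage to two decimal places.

Market risk premium = 7.43% − 3.4% = 4.03%.
Cost of equity via CAPM: Re = 3.4% + 1.5 × 4.03% = 9.4450%.
Total capital V = 646 + 93.4 = 739.4.
Equity: weight = 646/739.4 = 0.8737; cost = 9.445%.
Debt: weight = 93.4/739.4 = 0.1263; after-tax cost = 7.5% × (1 − 40%) = 4.5000%.
WACC = 0.8737 × 9.4450% + 0.1263 × 4.5000% = 8.8204%.

8.82%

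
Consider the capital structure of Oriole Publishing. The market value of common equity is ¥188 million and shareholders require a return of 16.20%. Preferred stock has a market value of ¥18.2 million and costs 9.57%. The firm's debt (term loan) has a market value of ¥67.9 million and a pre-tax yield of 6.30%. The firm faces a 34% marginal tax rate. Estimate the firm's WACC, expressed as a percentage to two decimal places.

Total capital V = 188 + 18.2 + 67.9 = 274.1.
Equity: weight = 188/274.1 = 0.6859; cost = 16.2%.
Preferred: weight = 18.2/274.1 = 0.0664; cost = 9.57%.
Term loan: weight = 67.9/274.1 = 0.2477; after-tax cost = 6.3% × (1 − 34%) = 4.1580%.
WACC = 0.6859 × 16.2000% + 0.0664 × 9.5700% + 0.2477 × 4.1580% = 12.7767%.

12.78%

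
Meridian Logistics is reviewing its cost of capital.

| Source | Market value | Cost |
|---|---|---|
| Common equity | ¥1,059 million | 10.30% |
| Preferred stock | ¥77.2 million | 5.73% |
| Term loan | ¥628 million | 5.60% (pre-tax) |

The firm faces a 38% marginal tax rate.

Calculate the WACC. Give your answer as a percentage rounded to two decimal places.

Total capital V = 1059 + 77.2 + 628 = 1764.2.
Equity: weight = 1059/1764.2 = 0.6003; cost = 10.3%.
Preferred: weight = 77.2/1764.2 = 0.0438; cost = 5.73%.
Term loan: weight = 628/1764.2 = 0.3560; after-tax cost = 5.6% × (1 − 38%) = 3.4720%.
WACC = 0.6003 × 10.3000% + 0.0438 × 5.7300% + 0.3560 × 3.4720% = 7.6695%.

7.67%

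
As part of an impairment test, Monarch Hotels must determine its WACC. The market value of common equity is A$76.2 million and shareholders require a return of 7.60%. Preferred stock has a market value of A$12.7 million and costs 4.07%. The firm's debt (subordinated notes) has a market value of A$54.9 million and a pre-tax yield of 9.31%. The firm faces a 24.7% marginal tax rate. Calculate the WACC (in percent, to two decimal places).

Total capital V = 76.2 + 12.7 + 54.9 = 143.8.
Equity: weight = 76.2/143.8 = 0.5299; cost = 7.6%.
Preferred: weight = 12.7/143.8 = 0.0883; cost = 4.07%.
Subordinated notes: weight = 54.9/143.8 = 0.3818; after-tax cost = 9.31% × (1 − 24.7%) = 7.0104%.
WACC = 0.5299 × 7.6000% + 0.0883 × 4.0700% + 0.3818 × 7.0104% = 7.0632%.

7.06%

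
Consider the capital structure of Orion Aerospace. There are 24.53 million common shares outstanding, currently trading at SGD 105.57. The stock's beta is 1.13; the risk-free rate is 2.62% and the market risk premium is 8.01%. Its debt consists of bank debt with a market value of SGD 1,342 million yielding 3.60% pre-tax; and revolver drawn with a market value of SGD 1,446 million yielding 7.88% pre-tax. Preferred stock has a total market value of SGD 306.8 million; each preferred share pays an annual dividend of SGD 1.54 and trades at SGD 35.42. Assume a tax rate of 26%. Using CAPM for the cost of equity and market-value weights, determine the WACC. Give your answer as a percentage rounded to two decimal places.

7.66%

Cost of equity via CAPM: Re = 2.62% + 1.13 × 8.01% = 11.6713%.
Cost of preferred: Rp = 1.54 / 35.42 = 4.3478%.
Market value of equity E = 105.57 × 24.53m = 2589.6321m.
Total capital V = 2589.6321 + 306.8 + 1342 + 1446 = 5684.4321.
Equity: weight = 2589.6321/5684.4321 = 0.4556; cost = 11.6713%.
Preferred: weight = 306.8/5684.4321 = 0.0540; cost = 4.3478%.
Bank debt: weight = 1342/5684.4321 = 0.2361; after-tax cost = 3.6% × (1 − 26%) = 2.6640%.
Revolver drawn: weight = 1446/5684.4321 = 0.2544; after-tax cost = 7.88% × (1 − 26%) = 5.8312%.
WACC = 0.4556 × 11.6713% + 0.0540 × 4.3478% + 0.2361 × 2.6640% + 0.2544 × 5.8312% = 7.6640%.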